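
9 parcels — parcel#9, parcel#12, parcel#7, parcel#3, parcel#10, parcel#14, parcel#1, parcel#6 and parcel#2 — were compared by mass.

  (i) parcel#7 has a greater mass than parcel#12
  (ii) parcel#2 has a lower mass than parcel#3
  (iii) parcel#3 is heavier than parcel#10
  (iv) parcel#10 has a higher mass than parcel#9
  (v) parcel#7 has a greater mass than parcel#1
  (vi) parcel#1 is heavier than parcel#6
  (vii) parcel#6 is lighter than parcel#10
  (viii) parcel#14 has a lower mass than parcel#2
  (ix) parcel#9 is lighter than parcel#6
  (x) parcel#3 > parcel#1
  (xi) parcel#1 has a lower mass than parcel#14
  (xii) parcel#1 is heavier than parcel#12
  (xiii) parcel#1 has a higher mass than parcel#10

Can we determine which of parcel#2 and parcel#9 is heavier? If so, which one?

parcel#2

Chaining the given relations: parcel#9 < parcel#6 < parcel#10 < parcel#1 < parcel#14 < parcel#2.
So parcel#2 is heavier.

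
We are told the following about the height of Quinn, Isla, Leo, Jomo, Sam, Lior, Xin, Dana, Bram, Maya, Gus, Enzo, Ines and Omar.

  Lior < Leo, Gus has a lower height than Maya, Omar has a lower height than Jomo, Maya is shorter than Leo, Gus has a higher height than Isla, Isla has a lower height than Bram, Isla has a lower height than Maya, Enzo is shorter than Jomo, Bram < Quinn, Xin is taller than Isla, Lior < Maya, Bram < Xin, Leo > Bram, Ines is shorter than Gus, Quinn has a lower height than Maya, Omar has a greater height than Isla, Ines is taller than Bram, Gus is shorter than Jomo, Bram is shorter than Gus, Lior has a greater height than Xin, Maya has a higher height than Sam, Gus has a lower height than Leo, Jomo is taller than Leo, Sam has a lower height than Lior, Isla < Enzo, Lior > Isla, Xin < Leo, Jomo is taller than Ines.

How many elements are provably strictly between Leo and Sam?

The relations place Sam below Leo. An element lies strictly between them when it is forced above Sam and also forced below Leo.
Above Sam: {Lior, Maya, Jomo}. Below Leo: {Isla, Bram, Ines, Xin, Lior, Gus, Quinn, Maya}.
Intersection: {Lior, Maya} — 2.

2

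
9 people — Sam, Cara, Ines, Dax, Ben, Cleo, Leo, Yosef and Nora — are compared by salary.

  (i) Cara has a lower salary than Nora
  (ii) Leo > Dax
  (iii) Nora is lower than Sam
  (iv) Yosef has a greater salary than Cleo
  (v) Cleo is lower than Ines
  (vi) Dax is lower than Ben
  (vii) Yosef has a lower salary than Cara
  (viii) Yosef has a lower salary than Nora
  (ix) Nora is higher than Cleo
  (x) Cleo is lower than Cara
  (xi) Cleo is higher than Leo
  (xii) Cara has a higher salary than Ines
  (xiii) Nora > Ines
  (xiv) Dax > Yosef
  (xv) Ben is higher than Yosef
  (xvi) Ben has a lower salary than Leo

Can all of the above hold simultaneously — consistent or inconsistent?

inconsistent

Chaining the given relations yields Yosef < Dax < Ben < Leo < Cleo, so Yosef < Cleo. But one relation states Cleo < Yosef. These cannot both hold.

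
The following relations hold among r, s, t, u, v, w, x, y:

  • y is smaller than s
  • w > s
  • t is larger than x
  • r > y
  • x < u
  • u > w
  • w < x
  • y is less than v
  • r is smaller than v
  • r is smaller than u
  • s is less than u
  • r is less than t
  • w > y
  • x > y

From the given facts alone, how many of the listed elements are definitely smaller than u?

5

From u the given relations immediately reach s, w, r, x.
From those, y — 5 in total.
Nothing else is reachable below u; 5 in all.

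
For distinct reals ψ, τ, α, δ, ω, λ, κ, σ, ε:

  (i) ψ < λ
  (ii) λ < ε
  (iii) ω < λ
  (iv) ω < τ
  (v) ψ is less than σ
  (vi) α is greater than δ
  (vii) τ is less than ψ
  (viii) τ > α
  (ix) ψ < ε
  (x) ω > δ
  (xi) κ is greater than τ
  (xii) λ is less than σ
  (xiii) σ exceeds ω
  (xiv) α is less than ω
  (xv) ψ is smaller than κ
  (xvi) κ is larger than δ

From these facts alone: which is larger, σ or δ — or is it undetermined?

σ

Chaining the given relations: δ < ω < τ < ψ < λ < σ.
So σ is larger.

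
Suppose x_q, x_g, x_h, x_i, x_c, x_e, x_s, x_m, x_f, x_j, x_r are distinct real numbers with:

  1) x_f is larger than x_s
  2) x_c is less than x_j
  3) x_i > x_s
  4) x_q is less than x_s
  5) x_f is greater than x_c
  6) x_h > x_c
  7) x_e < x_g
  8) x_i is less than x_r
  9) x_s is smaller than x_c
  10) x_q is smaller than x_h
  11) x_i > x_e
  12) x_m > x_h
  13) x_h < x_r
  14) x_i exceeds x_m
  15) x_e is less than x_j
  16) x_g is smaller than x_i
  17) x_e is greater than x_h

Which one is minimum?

Chaining upward from x_q: directly above it, x_s, x_h; then x_c, x_e, x_m, x_i, x_r, x_f; then x_j, x_g.
That covers every other element, and nothing is given below x_q, so x_q is the minimum.

x_q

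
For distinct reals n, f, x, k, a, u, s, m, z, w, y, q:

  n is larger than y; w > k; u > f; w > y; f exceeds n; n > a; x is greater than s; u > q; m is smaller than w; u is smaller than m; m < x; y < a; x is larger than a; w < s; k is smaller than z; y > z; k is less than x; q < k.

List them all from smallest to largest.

Each adjacent pair is fixed by a given relation: q < k; k < z; z < y; y < a; a < n; n < f; f < u; u < m; m < w; w < s; s < x. Chaining them end to end gives the full order.

q < k < z < y < a < n < f < u < m < w < s < x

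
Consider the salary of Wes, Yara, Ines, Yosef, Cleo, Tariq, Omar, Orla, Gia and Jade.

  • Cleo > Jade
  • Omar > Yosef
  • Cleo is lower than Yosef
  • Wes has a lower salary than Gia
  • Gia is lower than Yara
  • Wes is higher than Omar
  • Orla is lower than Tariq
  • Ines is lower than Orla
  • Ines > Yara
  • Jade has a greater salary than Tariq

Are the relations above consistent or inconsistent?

Chaining the given relations yields Orla < Tariq < Jade < Cleo < Yosef < Omar < Wes < Gia < Yara < Ines, so Orla < Ines. But one relation states Ines < Orla. These cannot both hold.

inconsistent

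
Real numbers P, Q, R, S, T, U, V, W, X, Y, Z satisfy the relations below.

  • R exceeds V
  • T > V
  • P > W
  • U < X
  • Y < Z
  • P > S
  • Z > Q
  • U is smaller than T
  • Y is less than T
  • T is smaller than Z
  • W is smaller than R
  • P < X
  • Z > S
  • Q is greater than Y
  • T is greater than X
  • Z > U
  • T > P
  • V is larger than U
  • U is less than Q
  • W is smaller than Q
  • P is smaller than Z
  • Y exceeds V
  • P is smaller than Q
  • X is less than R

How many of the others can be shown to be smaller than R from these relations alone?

6

Directly below R: V, W, X.
One step further: U, P (5 so far).
One step further: S (6 so far).
No other element is forced below R by the given relations, so the count is 6.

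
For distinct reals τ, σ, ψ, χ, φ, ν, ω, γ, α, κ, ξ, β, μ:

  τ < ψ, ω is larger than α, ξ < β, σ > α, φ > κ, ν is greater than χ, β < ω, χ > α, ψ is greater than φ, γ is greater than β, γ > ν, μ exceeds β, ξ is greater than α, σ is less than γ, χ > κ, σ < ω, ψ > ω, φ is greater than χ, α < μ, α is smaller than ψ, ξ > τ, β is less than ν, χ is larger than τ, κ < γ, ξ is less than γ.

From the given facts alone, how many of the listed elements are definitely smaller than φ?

4

From φ the given relations immediately reach κ, χ.
From those, α, τ — 4 in total.
Nothing else is reachable below φ; 4 in all.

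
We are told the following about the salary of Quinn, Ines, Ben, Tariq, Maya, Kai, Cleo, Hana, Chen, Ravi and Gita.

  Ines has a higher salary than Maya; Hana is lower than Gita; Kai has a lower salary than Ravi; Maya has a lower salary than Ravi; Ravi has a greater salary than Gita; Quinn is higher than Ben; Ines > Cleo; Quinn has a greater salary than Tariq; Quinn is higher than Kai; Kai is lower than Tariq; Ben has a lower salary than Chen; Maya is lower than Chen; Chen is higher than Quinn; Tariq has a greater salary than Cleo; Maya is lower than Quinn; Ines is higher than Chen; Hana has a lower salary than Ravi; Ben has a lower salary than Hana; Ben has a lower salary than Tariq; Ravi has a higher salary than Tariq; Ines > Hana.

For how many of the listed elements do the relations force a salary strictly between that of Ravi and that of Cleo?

1

The relations place Cleo below Ravi. An element lies strictly between them when it is forced above Cleo and also forced below Ravi.
Above Cleo: {Tariq, Quinn, Chen, Ines}. Below Ravi: {Maya, Ben, Hana, Kai, Tariq, Gita}.
Intersection: {Tariq} — 1.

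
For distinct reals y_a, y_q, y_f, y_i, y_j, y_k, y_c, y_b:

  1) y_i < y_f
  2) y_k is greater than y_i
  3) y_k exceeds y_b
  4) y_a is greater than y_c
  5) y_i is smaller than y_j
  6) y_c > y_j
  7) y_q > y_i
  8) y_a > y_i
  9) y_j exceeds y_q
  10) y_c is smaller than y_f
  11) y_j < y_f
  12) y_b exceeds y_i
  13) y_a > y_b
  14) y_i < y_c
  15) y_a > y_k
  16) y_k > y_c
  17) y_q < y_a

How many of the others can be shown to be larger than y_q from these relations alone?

5

The elements the relations force above y_q are y_j, y_c, y_k, y_a, y_f — no chain reaches any other.
That is 5.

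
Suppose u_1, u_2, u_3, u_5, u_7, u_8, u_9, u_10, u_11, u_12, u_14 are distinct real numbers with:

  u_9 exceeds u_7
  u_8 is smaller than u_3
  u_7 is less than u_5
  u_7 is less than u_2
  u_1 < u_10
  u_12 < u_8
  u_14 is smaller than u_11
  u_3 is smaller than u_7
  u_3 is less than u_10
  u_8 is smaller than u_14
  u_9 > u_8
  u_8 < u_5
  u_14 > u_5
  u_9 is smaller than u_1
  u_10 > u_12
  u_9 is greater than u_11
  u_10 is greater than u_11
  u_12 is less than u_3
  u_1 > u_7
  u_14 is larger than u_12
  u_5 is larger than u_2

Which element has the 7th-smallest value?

u_14

Chaining the given pairs: u_12 < u_8 < u_3 < u_7 < u_2 < u_5 < u_14 < u_11 < u_9 < u_1 < u_10.
The 7th smallest is u_14.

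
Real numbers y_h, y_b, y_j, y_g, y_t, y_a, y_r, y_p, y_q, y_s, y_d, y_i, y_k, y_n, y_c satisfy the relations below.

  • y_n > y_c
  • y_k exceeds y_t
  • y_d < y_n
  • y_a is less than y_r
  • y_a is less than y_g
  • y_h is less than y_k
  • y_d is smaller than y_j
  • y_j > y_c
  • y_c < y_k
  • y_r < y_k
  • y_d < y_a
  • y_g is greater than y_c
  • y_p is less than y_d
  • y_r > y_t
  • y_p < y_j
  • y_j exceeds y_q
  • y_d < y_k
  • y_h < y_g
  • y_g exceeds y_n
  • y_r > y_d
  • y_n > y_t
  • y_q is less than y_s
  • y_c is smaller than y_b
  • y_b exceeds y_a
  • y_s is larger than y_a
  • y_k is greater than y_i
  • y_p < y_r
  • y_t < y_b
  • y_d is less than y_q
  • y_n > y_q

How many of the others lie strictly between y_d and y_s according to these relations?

The relations place y_d below y_s. An element lies strictly between them when it is forced above y_d and also forced below y_s.
Above y_d: {y_q, y_a, y_n, y_r, y_g, y_b, y_j, y_k}. Below y_s: {y_p, y_q, y_a}.
Intersection: {y_q, y_a} — 2.

2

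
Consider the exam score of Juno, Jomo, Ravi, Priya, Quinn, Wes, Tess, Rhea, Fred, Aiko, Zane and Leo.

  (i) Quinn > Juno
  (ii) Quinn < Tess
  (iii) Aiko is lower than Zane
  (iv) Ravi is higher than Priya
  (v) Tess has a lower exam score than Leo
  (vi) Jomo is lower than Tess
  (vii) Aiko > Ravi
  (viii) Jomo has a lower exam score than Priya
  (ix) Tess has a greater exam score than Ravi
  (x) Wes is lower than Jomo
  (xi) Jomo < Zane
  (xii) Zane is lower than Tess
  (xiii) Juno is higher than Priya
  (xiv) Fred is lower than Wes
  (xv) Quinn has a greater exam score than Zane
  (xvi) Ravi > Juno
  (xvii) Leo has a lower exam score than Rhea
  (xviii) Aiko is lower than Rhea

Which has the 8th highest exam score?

Piecing the relations together gives one ordering: Fred < Wes < Jomo < Priya < Juno < Ravi < Aiko < Zane < Quinn < Tess < Leo < Rhea.
The 8th largest is Juno.

Juno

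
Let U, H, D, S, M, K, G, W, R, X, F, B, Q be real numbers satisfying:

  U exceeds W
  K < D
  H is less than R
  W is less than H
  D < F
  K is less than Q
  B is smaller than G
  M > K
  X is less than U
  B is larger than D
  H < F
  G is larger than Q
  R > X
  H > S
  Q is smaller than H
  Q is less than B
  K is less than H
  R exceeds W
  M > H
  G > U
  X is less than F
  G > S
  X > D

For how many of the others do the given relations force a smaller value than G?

8

Directly below G: Q, S, B, U.
One step further: K, D, W, X (8 so far).
Nothing else is reachable below G; 8 in all.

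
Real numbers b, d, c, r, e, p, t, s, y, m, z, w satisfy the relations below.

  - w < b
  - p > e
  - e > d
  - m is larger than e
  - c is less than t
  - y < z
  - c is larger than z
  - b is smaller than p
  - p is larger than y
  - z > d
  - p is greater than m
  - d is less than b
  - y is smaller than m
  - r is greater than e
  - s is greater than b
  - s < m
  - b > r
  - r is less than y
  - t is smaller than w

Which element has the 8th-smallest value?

Chaining the given pairs: d < e < r < y < z < c < t < w < b < s < m < p.
Counting 8 from the smallest end gives w.

w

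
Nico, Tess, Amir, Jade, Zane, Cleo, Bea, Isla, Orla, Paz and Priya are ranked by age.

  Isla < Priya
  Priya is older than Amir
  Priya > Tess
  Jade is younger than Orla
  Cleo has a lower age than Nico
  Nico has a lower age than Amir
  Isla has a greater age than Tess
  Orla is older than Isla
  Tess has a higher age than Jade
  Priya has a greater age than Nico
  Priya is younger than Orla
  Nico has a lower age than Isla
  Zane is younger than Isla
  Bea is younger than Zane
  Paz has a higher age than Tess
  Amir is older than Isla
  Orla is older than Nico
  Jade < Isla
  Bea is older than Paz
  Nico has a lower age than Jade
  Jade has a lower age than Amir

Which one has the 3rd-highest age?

Piecing the relations together gives one ordering: Cleo < Nico < Jade < Tess < Paz < Bea < Zane < Isla < Amir < Priya < Orla.
The 3rd largest is Amir.

Amir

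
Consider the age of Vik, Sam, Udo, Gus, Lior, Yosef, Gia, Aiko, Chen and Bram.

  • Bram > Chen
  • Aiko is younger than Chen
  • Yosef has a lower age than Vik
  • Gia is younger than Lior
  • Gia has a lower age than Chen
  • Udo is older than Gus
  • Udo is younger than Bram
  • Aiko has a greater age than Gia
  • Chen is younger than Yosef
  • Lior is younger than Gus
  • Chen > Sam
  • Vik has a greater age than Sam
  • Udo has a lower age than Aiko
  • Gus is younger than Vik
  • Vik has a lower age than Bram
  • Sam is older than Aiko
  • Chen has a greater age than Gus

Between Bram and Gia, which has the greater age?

Bram

Chaining the given relations: Gia < Lior < Gus < Udo < Aiko < Sam < Chen < Yosef < Vik < Bram.
So Gia < Bram; Bram is the older of the two.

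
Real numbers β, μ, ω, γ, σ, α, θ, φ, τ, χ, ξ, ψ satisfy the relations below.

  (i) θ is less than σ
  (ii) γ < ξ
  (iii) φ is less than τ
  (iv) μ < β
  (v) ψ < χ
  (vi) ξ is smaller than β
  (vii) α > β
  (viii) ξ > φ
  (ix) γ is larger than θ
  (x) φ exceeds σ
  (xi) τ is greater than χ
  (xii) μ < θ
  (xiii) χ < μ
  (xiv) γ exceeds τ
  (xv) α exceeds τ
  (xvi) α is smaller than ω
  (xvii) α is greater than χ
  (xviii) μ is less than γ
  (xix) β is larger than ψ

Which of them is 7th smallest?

Piecing the relations together gives one ordering: ψ < χ < μ < θ < σ < φ < τ < γ < ξ < β < α < ω.
Counting 7 from the smallest end gives τ.

τ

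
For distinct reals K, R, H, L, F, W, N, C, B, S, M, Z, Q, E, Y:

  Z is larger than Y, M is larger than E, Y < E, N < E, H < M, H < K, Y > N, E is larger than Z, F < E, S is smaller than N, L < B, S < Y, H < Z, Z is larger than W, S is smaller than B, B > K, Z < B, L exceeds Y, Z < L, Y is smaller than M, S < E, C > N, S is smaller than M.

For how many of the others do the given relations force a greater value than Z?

From Z the given relations immediately reach E, L, B.
From those, M — 4 in total.
Nothing else is reachable above Z; 4 in all.

4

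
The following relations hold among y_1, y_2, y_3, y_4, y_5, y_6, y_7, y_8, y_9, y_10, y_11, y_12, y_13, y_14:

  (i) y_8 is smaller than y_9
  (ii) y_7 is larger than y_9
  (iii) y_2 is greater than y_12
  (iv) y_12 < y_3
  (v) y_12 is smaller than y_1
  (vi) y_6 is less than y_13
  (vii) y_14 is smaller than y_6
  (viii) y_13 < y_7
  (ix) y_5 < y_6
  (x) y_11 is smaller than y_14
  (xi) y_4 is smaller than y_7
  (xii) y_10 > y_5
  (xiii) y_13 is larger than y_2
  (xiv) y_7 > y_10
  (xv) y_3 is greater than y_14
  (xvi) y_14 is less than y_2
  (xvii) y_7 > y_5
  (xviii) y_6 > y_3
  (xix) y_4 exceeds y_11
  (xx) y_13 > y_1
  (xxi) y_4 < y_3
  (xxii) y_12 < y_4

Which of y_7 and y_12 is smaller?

y_12

y_12 < y_4 and y_4 < y_3 give y_12 < y_3.
Then y_3 < y_6 extends the chain to y_6.
Then y_6 < y_13 extends the chain to y_13.
With y_13 < y_7: y_12 < y_4 < y_3 < y_6 < y_13 < y_7.
So y_12 < y_7; y_12 is the smaller of the two.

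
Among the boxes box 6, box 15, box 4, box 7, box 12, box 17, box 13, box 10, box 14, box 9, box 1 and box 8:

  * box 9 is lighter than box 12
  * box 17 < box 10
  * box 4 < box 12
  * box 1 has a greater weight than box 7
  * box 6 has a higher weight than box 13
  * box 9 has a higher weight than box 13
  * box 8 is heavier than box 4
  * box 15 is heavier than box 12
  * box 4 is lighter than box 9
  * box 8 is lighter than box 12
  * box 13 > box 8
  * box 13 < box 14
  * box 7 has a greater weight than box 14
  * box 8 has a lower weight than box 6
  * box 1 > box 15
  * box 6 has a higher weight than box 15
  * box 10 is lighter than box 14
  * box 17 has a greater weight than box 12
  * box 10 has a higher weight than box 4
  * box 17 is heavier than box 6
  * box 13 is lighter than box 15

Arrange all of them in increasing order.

Each adjacent pair is fixed by a given relation: box 4 < box 8; box 8 < box 13; box 13 < box 9; box 9 < box 12; box 12 < box 15; box 15 < box 6; box 6 < box 17; box 17 < box 10; box 10 < box 14; box 14 < box 7; box 7 < box 1. Chaining them end to end gives the full order.

box 4 < box 8 < box 13 < box 9 < box 12 < box 15 < box 6 < box 17 < box 10 < box 14 < box 7 < box 1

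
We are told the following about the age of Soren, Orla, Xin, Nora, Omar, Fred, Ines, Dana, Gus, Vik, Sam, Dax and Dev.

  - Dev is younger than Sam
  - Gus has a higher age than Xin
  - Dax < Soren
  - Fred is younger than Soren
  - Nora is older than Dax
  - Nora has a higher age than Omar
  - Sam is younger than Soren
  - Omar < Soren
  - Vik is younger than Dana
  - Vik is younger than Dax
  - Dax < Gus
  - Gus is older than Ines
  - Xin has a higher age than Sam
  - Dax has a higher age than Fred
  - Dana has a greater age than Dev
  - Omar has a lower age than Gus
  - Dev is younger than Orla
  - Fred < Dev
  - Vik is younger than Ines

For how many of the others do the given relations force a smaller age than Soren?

6

From Soren the given relations immediately reach Fred, Dax, Sam, Omar.
From those, Vik, Dev — 6 in total.
Nothing else is reachable below Soren; 6 in all.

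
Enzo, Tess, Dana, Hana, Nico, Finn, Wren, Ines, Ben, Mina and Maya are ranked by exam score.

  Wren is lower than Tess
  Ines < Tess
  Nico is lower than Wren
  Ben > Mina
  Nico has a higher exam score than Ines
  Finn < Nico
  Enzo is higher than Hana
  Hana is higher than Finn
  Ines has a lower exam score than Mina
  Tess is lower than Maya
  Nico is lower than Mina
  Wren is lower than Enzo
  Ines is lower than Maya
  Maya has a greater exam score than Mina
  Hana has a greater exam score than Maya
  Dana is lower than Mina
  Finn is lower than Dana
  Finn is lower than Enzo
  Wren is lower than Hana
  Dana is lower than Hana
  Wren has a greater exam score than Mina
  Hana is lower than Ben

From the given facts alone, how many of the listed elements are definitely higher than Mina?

6

From Mina the given relations immediately reach Wren, Maya, Ben.
From those, Tess, Hana, Enzo — 6 in total.
Nothing else is reachable above Mina; 6 in all.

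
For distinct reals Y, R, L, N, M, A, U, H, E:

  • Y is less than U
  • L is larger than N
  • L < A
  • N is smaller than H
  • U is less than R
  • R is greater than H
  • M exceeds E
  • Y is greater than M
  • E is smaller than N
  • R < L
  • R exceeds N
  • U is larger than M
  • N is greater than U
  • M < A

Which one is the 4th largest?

Chaining the given pairs: E < M < Y < U < N < H < R < L < A.
Counting 4 from the largest end gives H.

H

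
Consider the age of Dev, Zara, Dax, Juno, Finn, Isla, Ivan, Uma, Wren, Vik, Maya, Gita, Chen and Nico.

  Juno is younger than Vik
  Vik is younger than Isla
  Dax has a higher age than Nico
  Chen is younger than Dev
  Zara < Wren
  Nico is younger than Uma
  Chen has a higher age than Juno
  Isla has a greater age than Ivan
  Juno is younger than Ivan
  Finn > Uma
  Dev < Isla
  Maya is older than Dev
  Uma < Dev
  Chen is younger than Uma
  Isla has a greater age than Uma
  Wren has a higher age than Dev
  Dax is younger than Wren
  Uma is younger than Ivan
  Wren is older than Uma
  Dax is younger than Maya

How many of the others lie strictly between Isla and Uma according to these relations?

Chaining upward from Uma reaches: Dev, Finn, Ivan, Maya, Wren.
Chaining downward from Isla reaches: Nico, Juno, Chen, Dev, Vik, Ivan.
Strictly between Uma and Isla are those in both lists: Dev, Ivan — 2 elements.

2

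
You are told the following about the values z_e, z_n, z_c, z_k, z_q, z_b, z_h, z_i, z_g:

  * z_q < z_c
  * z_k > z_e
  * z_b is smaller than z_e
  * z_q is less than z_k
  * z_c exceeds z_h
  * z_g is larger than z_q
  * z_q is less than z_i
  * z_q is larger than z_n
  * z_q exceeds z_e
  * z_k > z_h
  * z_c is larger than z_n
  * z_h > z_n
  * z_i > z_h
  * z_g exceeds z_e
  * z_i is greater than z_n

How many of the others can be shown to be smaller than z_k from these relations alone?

Directly below z_k: z_e, z_h, z_q.
One step further: z_n, z_b (5 so far).
Nothing else is reachable below z_k; 5 in all.

5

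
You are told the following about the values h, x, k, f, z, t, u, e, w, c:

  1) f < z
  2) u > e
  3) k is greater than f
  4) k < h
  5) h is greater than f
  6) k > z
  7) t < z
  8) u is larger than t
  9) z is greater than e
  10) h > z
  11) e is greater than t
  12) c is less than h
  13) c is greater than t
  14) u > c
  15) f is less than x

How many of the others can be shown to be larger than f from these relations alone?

4

Directly above f: z, x, k, h.
No other element is forced above f by the given relations, so the count is 4.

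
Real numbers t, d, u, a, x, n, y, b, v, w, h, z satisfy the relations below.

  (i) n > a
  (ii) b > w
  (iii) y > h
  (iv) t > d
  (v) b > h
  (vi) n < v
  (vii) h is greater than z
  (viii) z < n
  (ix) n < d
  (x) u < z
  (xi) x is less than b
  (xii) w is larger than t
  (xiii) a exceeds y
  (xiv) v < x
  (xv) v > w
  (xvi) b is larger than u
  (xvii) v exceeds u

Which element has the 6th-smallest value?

n

Piecing the relations together gives one ordering: u < z < h < y < a < n < d < t < w < v < x < b.
Counting 6 from the smallest end gives n.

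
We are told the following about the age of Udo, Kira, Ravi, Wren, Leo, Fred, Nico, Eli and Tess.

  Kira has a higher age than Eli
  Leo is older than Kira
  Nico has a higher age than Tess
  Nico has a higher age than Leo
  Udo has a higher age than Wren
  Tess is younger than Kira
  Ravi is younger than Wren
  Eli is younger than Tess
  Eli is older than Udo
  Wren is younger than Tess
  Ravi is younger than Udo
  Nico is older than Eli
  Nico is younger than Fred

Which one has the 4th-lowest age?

Eli

Chaining the given pairs: Ravi < Wren < Udo < Eli < Tess < Kira < Leo < Nico < Fred.
The 4th smallest is Eli.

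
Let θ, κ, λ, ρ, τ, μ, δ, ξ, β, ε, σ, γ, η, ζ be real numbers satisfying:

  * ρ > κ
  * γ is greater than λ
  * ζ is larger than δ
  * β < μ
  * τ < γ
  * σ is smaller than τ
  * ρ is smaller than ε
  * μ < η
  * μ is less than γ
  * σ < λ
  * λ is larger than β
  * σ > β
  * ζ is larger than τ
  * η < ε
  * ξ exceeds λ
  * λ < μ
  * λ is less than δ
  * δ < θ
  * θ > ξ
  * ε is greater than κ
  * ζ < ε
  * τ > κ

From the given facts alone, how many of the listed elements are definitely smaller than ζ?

6

The elements the relations force below ζ are κ, β, σ, τ, λ, δ — no chain reaches any other.
That is 6.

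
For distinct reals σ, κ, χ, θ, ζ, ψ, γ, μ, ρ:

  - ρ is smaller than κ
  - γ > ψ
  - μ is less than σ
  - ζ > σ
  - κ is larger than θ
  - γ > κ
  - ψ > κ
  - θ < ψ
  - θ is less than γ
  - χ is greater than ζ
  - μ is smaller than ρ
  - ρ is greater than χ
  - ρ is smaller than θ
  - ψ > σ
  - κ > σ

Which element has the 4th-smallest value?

Chaining the given pairs: μ < σ < ζ < χ < ρ < θ < κ < ψ < γ.
Counting 4 from the smallest end gives χ.

χ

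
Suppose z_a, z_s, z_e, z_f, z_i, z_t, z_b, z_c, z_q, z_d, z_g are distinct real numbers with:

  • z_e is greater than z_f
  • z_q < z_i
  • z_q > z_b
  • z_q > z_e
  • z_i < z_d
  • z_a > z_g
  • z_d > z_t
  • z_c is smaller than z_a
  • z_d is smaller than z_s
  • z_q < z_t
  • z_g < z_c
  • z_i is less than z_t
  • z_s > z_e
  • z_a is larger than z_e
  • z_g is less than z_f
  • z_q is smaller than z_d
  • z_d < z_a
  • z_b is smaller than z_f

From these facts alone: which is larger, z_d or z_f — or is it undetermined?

z_d

z_f < z_e and z_e < z_q give z_f < z_q.
With z_q < z_i: z_f < z_e < z_q < z_i.
With z_i < z_d: z_f < z_e < z_q < z_i < z_d.
So z_d is larger.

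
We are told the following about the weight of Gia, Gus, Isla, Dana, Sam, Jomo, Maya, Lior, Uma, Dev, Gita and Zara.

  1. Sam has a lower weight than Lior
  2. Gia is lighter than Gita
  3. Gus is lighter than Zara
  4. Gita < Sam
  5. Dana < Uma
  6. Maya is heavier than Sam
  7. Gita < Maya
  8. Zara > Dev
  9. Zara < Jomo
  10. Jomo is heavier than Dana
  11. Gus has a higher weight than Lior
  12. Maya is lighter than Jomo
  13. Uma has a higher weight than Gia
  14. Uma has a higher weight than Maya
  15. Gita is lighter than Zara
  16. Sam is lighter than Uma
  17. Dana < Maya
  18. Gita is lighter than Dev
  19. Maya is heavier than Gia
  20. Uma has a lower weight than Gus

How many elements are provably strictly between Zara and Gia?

7

Chaining upward from Gia reaches: Gita, Sam, Lior, Dev, Maya, Uma, Gus, Jomo.
Chaining downward from Zara reaches: Gita, Dana, Sam, Lior, Dev, Maya, Uma, Gus.
Strictly between Gia and Zara are those in both lists: Gita, Sam, Lior, Dev, Maya, Uma, Gus — 7 elements.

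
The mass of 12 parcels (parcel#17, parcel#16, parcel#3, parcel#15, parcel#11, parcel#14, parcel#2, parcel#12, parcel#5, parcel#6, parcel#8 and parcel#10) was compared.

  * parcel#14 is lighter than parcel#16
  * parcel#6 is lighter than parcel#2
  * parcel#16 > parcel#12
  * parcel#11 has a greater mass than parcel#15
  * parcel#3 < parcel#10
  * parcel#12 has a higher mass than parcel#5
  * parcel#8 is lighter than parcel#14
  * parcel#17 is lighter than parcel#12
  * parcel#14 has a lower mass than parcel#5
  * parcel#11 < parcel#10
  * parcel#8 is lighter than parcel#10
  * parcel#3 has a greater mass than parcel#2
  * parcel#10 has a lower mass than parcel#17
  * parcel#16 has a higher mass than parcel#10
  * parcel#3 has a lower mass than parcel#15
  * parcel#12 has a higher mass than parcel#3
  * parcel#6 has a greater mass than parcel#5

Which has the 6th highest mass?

Piecing the relations together gives one ordering: parcel#8 < parcel#14 < parcel#5 < parcel#6 < parcel#2 < parcel#3 < parcel#15 < parcel#11 < parcel#10 < parcel#17 < parcel#12 < parcel#16.
The 6th largest is parcel#15.

parcel#15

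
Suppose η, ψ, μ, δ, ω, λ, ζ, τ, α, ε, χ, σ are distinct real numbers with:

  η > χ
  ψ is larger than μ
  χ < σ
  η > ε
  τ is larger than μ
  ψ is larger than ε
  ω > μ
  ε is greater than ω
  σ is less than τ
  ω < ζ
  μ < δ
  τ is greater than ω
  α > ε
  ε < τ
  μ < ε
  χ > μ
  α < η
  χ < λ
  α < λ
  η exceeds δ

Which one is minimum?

ω is not least since μ < ω; χ is not least since μ < χ; ε is not least since ω < ε; σ is not least since χ < σ; α is not least since ε < α; τ is not least since σ < τ; λ is not least since α < λ; δ is not least since μ < δ; ψ is not least since ε < ψ; ζ is not least since ω < ζ; η is not least since χ < η.
Only μ has nothing below it, so μ is the minimum.

μ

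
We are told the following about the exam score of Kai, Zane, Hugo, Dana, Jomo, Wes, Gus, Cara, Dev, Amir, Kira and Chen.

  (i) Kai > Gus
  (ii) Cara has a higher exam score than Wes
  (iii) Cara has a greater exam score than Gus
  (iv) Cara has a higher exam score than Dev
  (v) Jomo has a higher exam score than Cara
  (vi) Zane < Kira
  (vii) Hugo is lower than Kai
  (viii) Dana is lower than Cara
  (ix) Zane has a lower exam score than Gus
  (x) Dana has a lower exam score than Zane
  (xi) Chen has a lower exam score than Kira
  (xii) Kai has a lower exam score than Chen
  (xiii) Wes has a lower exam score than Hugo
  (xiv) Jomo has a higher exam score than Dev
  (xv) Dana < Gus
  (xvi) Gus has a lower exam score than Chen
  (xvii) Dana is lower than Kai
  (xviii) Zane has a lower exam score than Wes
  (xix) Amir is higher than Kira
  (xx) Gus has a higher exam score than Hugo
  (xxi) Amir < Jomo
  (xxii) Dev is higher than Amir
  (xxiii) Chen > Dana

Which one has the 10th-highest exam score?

The consecutive relations fix a unique order: Dana < Zane < Wes < Hugo < Gus < Kai < Chen < Kira < Amir < Dev < Cara < Jomo.
Counting 10 from the largest end gives Wes.

Wes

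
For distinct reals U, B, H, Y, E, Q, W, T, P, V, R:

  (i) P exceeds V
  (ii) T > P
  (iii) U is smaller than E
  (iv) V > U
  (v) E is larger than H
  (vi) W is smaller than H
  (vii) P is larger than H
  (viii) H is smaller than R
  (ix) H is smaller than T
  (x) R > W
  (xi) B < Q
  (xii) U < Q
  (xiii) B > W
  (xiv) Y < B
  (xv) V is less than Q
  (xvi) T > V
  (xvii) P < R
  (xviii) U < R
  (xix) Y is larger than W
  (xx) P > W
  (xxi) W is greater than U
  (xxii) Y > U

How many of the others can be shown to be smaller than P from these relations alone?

4

From P the given relations immediately reach W, H, V.
From those, U — 4 in total.
No other element is forced below P by the given relations, so the count is 4.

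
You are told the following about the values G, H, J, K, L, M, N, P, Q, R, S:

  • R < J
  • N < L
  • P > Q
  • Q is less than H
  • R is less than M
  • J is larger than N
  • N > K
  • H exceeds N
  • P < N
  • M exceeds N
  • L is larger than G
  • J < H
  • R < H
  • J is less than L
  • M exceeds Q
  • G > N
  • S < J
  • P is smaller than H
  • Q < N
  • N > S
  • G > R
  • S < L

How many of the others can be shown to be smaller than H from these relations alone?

7

From H the given relations immediately reach Q, R, P, N, J.
From those, K, S — 7 in total.
Nothing else is reachable below H; 7 in all.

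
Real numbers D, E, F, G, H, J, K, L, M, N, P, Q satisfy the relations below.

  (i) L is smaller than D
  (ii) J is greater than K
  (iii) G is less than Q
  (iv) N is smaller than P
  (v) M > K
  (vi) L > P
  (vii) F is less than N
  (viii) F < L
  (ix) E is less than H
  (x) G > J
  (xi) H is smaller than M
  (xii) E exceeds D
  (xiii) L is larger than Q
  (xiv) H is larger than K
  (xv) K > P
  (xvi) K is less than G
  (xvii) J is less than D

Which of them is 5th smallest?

Chaining the given pairs: F < N < P < K < J < G < Q < L < D < E < H < M.
The 5th smallest is J.

J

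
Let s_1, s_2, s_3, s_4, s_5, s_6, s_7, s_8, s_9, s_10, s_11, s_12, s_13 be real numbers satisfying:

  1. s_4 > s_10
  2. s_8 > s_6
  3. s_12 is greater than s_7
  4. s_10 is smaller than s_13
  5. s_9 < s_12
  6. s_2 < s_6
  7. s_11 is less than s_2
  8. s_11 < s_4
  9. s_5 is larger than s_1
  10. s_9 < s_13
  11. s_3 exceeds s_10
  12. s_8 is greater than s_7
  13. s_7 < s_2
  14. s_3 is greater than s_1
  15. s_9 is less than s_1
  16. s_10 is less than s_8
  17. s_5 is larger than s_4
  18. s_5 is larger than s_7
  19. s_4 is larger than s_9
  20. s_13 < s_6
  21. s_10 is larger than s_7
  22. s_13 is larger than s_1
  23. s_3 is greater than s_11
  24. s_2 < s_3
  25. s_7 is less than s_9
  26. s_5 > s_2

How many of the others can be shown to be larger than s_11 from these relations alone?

Directly above s_11: s_2, s_4, s_3.
One step further: s_6, s_5 (5 so far).
One step further: s_8 (6 so far).
No other element is forced above s_11 by the given relations, so the count is 6.

6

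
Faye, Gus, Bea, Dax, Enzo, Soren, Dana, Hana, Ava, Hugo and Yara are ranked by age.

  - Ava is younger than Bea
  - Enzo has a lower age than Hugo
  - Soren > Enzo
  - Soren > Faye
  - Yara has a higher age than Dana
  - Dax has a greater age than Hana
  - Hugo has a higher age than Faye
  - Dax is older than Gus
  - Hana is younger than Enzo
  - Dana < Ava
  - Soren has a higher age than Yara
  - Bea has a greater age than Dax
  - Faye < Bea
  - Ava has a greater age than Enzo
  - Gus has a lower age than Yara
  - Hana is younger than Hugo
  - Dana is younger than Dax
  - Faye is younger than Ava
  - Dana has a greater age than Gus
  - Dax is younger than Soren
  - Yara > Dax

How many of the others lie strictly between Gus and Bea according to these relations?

3

The relations place Gus below Bea. An element lies strictly between them when it is forced above Gus and also forced below Bea.
Above Gus: {Dana, Dax, Yara, Ava, Soren}. Below Bea: {Hana, Dana, Enzo, Dax, Faye, Ava}.
Intersection: {Dana, Dax, Ava} — 3.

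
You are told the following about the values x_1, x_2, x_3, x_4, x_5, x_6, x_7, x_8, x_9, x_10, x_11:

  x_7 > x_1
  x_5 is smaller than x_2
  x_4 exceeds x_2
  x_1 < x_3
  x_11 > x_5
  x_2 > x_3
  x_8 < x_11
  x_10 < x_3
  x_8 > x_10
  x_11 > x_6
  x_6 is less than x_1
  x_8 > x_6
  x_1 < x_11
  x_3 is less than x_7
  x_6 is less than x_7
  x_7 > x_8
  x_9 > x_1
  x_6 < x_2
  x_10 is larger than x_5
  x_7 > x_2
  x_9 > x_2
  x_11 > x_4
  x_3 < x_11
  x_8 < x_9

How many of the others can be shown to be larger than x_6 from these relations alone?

The elements the relations force above x_6 are x_1, x_8, x_3, x_2, x_7, x_4, x_11, x_9 — no chain reaches any other.
That is 8.

8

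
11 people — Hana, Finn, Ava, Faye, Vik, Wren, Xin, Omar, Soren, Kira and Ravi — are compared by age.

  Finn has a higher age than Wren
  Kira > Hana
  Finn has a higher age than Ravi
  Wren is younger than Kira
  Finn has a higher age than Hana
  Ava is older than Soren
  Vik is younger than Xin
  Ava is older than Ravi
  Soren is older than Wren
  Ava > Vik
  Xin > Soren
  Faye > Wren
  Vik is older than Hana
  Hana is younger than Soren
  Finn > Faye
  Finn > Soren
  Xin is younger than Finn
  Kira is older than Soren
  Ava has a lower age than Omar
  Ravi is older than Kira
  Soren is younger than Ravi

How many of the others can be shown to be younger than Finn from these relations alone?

8

From Finn the given relations immediately reach Hana, Wren, Soren, Faye, Ravi, Xin.
From those, Vik, Kira — 8 in total.
No other element is forced below Finn by the given relations, so the count is 8.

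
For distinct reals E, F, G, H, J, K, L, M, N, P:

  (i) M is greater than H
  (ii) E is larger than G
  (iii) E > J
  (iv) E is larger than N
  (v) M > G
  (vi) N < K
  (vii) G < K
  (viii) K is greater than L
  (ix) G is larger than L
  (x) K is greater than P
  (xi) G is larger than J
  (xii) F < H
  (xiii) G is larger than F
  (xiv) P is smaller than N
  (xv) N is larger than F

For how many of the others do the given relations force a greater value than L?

Directly above L: G, K.
One step further: M, E (4 so far).
Nothing else is reachable above L; 4 in all.

4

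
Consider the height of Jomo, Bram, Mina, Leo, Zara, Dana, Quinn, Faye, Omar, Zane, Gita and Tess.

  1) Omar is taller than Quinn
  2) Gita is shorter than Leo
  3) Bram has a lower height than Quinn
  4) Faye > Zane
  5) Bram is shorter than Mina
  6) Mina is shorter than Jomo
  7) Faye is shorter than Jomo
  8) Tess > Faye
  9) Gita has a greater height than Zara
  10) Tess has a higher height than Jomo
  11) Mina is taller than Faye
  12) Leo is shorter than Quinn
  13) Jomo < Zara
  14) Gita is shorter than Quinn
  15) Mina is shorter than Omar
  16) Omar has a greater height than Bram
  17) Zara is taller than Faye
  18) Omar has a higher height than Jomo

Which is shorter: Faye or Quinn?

Link the given pairs in sequence: Faye < Mina; Mina < Jomo; Jomo < Zara; Zara < Gita; Gita < Leo; Leo < Quinn.
Chaining these gives Faye < Mina < Jomo < Zara < Gita < Leo < Quinn.
So Faye < Quinn; Faye is the shorter of the two.

Faye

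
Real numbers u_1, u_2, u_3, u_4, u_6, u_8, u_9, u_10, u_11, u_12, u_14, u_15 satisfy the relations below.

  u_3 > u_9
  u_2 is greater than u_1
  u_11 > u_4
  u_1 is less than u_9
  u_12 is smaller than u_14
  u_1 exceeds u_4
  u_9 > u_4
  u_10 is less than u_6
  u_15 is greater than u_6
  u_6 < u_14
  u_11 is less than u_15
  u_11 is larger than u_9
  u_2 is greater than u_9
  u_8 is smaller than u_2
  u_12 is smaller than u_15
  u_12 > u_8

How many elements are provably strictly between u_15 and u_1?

2

Chaining upward from u_1 reaches: u_9, u_2, u_11, u_3.
Chaining downward from u_15 reaches: u_4, u_10, u_8, u_9, u_6, u_12, u_11.
Strictly between u_1 and u_15 are those in both lists: u_9, u_11 — 2 elements.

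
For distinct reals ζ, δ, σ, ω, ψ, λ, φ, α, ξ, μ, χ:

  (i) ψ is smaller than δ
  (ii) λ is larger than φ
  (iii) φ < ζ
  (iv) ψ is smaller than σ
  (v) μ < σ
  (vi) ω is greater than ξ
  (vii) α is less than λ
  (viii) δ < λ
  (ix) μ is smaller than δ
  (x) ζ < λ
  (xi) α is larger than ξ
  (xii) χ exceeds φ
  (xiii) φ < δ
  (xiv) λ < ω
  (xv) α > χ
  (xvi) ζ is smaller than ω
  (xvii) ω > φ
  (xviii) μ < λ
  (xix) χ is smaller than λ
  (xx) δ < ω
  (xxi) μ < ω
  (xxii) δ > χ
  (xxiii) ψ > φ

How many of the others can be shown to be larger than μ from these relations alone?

The elements the relations force above μ are δ, σ, λ, ω — no chain reaches any other.
That is 4.

4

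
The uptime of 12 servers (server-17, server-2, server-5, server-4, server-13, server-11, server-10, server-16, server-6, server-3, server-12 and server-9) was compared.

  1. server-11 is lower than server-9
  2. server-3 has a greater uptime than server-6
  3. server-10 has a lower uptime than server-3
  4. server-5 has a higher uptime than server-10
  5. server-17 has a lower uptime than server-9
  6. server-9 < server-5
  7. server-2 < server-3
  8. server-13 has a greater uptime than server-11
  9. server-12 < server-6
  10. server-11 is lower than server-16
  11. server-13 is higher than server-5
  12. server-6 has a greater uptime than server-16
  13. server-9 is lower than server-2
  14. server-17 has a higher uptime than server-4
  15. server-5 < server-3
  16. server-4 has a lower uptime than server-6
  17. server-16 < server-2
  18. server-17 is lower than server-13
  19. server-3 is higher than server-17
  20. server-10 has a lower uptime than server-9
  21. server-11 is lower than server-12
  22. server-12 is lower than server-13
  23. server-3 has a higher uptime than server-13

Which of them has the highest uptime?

server-3

Chaining downward from server-3: directly below it, server-10, server-17, server-2, server-6, server-5, server-13; then server-11, server-4, server-16, server-12, server-9.
That covers every other element, and nothing is given above server-3, so server-3 is the highest uptime.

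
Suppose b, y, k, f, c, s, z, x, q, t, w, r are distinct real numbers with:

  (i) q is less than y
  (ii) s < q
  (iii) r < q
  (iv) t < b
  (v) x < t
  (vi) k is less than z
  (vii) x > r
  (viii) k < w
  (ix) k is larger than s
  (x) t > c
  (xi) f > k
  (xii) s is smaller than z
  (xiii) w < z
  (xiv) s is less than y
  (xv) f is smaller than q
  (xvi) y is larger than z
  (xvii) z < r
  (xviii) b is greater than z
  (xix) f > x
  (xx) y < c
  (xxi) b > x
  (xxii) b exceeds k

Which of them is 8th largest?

The consecutive relations fix a unique order: s < k < w < z < r < x < f < q < y < c < t < b.
The 8th largest is r.

r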